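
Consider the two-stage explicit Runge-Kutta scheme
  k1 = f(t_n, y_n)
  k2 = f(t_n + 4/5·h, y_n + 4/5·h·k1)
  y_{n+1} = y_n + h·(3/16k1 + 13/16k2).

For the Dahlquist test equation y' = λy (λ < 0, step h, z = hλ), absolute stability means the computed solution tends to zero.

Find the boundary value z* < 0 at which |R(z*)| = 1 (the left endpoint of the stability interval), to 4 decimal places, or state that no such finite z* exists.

Test eqn y'=λy, z=hλ:
  k1=λy_n ⇒ h·k1=z·y_n;  k2=λ(1+4/5z)y_n ⇒ h·k2=z(1+4/5z)y_n
  y_{n+1}/y_n = 1 + 3/16z + 13/16z(1+4/5z) = 1 + z + 13/20z²
  so R(z) = 1 + z + 13/20z².

Find x<0 with |R(x)|<1.
x=-1.37: |R|=0.8500
R=1: x+13/20x²=0 ⇒ x=−20/13=-1.5385; min R=1−1/(4·13/20)=0.6154>−1
Confirm numerically:
  x=-1.423: |R|=0.89320 <1
  x=-1.027: |R|=0.65857 <1
  x=-0.931: |R|=0.63239 <1
  x=-0.688: |R|=0.61967 <1
  x=-2.070: |R|=1.71518 >1
  x=-1.995: |R|=1.59202 >1
  x=-1.887: |R|=1.42750 >1
Stable set (-1.5385, 0).

z* = -1.5385.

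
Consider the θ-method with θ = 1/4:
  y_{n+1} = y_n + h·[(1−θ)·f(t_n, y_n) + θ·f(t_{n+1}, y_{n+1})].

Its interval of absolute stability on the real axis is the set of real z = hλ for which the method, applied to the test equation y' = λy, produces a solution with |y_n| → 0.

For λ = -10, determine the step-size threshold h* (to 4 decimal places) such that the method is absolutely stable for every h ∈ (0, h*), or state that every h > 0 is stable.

(-4.0000,0); λ=-10 ⇒ h* = (4)/10 = 0.4000.

On y'=λy, z=hλ:
  y_{n+1} = y_n + z·[3/4·y_n + 1/4·y_{n+1}] ⇒ (1 − 1/4z)y_{n+1} = (1 + 3/4z)y_n
  Hence R(z) = (1 + 3/4z)/(1 − 1/4z).

Need |R(x)|<1, x<0.
x=-0.55: |R|=0.5165
R=−1: 1+3/4x = −1+1/4x ⇒ -1/2x=2 ⇒ x=2/(-1/2)=-4.0000
Confirm numerically:
  x=-2.879: |R|=0.67408 <1
  x=-2.652: |R|=0.59471 <1
  x=-2.065: |R|=0.36191 <1
  x=-4.146: |R|=1.03585 >1
  x=-4.031: |R|=1.00772 >1
  x=-4.021: |R|=1.00524 >1
Stable set (-4.0000, 0).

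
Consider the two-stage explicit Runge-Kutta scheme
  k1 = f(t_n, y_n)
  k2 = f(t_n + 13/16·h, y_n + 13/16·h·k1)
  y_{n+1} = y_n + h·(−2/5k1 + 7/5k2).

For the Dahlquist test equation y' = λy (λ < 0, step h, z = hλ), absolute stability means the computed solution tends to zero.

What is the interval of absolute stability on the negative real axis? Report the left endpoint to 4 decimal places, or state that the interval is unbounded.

On y'=λy, z=hλ:
  k1=λy_n ⇒ h·k1=z·y_n;  k2=λ(1+13/16z)y_n ⇒ h·k2=z(1+13/16z)y_n
  y_{n+1}/y_n = 1 − 2/5z + 7/5z(1+13/16z) = 1 + z + 91/80z²
  R(z) = 1 + z + 91/80z².

Boundary: |R(x)|=1, x<0.
x=-1.4: |R|=1.8295
R=1: x+91/80x²=0 ⇒ x=−80/91=-0.8791; min R=1−1/(4·91/80)=0.7802>−1
Confirm numerically:
  x=-0.857: |R|=0.97844 <1
  x=-0.688: |R|=0.85043 <1
  x=-0.390: |R|=0.78301 <1
  x=-1.467: |R|=1.98100 >1
  x=-0.970: |R|=1.10027 >1
Stable set (-0.8791, 0).

z∈(-0.8791,0).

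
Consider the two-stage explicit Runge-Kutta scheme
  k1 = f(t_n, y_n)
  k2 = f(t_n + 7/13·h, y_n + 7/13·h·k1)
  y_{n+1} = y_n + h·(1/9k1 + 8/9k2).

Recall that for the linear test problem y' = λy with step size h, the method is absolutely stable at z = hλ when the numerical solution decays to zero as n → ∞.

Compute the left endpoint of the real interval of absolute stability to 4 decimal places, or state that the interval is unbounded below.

Set f=λy, z=hλ:
  k1=λy_n ⇒ h·k1=z·y_n;  k2=λ(1+7/13z)y_n ⇒ h·k2=z(1+7/13z)y_n
  y_{n+1}/y_n = 1 + 1/9z + 8/9z(1+7/13z) = 1 + z + 56/117z²
  ⇒ R(z) = 1 + z + 56/117z².

Need |R(x)|<1, x<0.
x=-0.96: |R|=0.4811
R=1: x+56/117x²=0 ⇒ x=−117/56=-2.0893; min R=1−1/(4·56/117)=0.4777>−1
Confirm numerically:
  x=-1.832: |R|=0.77440 <1
  x=-1.577: |R|=0.61332 <1
  x=-1.484: |R|=0.57007 <1
  x=-2.423: |R|=1.38702 >1
  x=-2.251: |R|=1.17423 >1
Stable set (-2.0893, 0).

z* = -2.0893.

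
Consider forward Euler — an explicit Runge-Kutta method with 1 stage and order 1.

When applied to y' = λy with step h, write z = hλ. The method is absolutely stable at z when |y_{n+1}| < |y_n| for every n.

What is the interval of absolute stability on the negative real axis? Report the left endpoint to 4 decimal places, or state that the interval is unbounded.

z∈(-2.0000,0).

On y'=λy, z=hλ:
  order 1, 1-stage ⇒ R(z)=1+z
  (e.g. R(-0.6)=0.40000, |R|=0.40000)

Solve |R(x)|<1 on ℝ⁻.
x=-0.6: |R|=0.4000
|R(-2.12)|=1.1200 |R(-2.06)|=1.0600 |R(-1.66)|=0.6600
Bisect:
  x_lo=-2.7427 |R|=1.7427  x_hi=-0.1417 |R|=0.8583
  mid=-1.44218 |R|=0.44218 →hi
  mid=-2.09244 |R|=1.09244 →lo
  mid=-1.76731 |R|=0.76731 →hi
  mid=-1.92988 |R|=0.92988 →hi
  mid=-2.01116 |R|=1.01116 →lo
  mid=-1.97052 |R|=0.97052 →hi
  mid=-1.99084 |R|=0.99084 →hi
  mid=-2.00100 |R|=1.00100 →lo
  ...
  [-2.00005,-1.99989] ⇒ x*=-2.0000
Stable set (-2.0000, 0).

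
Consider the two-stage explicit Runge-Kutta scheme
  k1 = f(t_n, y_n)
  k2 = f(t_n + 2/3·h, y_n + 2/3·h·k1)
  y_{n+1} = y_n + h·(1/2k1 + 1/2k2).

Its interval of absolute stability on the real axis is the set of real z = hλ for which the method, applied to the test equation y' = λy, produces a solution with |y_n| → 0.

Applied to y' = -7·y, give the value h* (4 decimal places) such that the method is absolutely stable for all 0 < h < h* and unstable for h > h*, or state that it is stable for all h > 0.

Test eqn y'=λy, z=hλ:
  k1=λy_n ⇒ h·k1=z·y_n;  k2=λ(1+2/3z)y_n ⇒ h·k2=z(1+2/3z)y_n
  y_{n+1}/y_n = 1 + 1/2z + 1/2z(1+2/3z) = 1 + z + 1/3z²
  R(z) = 1 + z + 1/3z².

Boundary: |R(x)|=1, x<0.
x=-1.32: |R|=0.2608
R=1: x+1/3x²=0 ⇒ x=−3=-3.0000; min R=1−1/(4·1/3)=0.2500>−1
Confirm numerically:
  x=-2.780: |R|=0.79613 <1
  x=-2.288: |R|=0.45698 <1
  x=-1.921: |R|=0.30908 <1
  x=-1.255: |R|=0.27001 <1
  x=-3.190: |R|=1.20203 >1
  x=-3.175: |R|=1.18521 >1
Stable set (-3.0000, 0).

(-3.0000,0); λ=-7 ⇒ h* = (3)/7 = 0.4286.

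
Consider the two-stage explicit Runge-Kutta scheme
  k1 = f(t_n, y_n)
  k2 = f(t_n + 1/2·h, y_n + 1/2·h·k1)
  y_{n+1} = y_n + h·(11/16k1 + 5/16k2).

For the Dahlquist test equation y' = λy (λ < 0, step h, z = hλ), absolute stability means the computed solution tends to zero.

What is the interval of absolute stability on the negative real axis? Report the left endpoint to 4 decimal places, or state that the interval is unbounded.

On y'=λy, z=hλ:
  k1=λy_n ⇒ h·k1=z·y_n;  k2=λ(1+1/2z)y_n ⇒ h·k2=z(1+1/2z)y_n
  y_{n+1}/y_n = 1 + 11/16z + 5/16z(1+1/2z) = 1 + z + 5/32z²
  so R(z) = 1 + z + 5/32z².

Find x<0 with |R(x)|<1.
x=-0.86: |R|=0.2556
R=1: x+5/32x²=0 ⇒ x=−32/5=-6.4000; min R=1−1/(4·5/32)=-0.6000>−1
Confirm numerically:
  x=-5.792: |R|=0.44976 <1
  x=-5.308: |R|=0.09432 <1
  x=-4.989: |R|=0.09992 <1
  x=-4.063: |R|=0.48363 <1
  x=-6.923: |R|=1.56574 >1
  x=-6.913: |R|=1.55412 >1
Interval (-6.4000, 0).

z∈(-6.4000,0).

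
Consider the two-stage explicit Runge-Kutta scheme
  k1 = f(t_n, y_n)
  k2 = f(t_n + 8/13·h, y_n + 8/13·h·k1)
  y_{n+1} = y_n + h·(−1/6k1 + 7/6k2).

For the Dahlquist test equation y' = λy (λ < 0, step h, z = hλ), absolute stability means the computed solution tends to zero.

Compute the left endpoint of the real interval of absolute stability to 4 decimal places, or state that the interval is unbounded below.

On y'=λy, z=hλ:
  k1=λy_n ⇒ h·k1=z·y_n;  k2=λ(1+8/13z)y_n ⇒ h·k2=z(1+8/13z)y_n
  y_{n+1}/y_n = 1 − 1/6z + 7/6z(1+8/13z) = 1 + z + 28/39z²
  Hence R(z) = 1 + z + 28/39z².

Need |R(x)|<1, x<0.
x=-0.41: |R|=0.7107
R=1: x+28/39x²=0 ⇒ x=−39/28=-1.3929; min R=1−1/(4·28/39)=0.6518>−1
Confirm numerically:
  x=-1.170: |R|=0.81280 <1
  x=-0.932: |R|=0.69163 <1
  x=-0.775: |R|=0.65622 <1
  x=-1.980: |R|=1.83465 >1
  x=-1.865: |R|=1.63219 >1
So |R|<1 on (-1.3929, 0).

z* = -1.3929.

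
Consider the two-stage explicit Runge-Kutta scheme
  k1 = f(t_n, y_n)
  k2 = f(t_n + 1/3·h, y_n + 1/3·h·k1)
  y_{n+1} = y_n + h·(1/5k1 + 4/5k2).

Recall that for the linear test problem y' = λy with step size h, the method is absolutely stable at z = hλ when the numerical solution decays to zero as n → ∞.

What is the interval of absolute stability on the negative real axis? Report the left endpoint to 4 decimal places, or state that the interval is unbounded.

Set f=λy, z=hλ:
  k1=λy_n ⇒ h·k1=z·y_n;  k2=λ(1+1/3z)y_n ⇒ h·k2=z(1+1/3z)y_n
  y_{n+1}/y_n = 1 + 1/5z + 4/5z(1+1/3z) = 1 + z + 4/15z²
  R(z) = 1 + z + 4/15z².

Need |R(x)|<1, x<0.
x=-0.39: |R|=0.6506
R=1: x+4/15x²=0 ⇒ x=−15/4=-3.7500; min R=1−1/(4·4/15)=0.0625>−1
Confirm numerically:
  x=-3.524: |R|=0.78762 <1
  x=-2.919: |R|=0.35315 <1
  x=-2.131: |R|=0.07998 <1
  x=-1.559: |R|=0.08913 <1
  x=-4.315: |R|=1.65013 >1
  x=-4.287: |R|=1.61390 >1
So |R|<1 on (-3.7500, 0).

(-3.7500, 0).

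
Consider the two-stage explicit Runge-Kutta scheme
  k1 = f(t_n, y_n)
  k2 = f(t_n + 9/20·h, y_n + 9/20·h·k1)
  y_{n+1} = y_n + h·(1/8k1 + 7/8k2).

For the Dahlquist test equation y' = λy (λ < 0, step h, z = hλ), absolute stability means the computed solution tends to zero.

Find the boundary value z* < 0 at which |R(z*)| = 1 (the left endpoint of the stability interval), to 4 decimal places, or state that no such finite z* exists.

On y'=λy, z=hλ:
  k1=λy_n ⇒ h·k1=z·y_n;  k2=λ(1+9/20z)y_n ⇒ h·k2=z(1+9/20z)y_n
  y_{n+1}/y_n = 1 + 1/8z + 7/8z(1+9/20z) = 1 + z + 63/160z²
  ⇒ R(z) = 1 + z + 63/160z².

Boundary: |R(x)|=1, x<0.
x=-0.42: |R|=0.6495
R=1: x+63/160x²=0 ⇒ x=−160/63=-2.5397; min R=1−1/(4·63/160)=0.3651>−1
Confirm numerically:
  x=-2.520: |R|=0.98047 <1
  x=-2.025: |R|=0.58962 <1
  x=-1.645: |R|=0.42050 <1
  x=-1.488: |R|=0.38382 <1
  x=-3.013: |R|=1.56153 >1
  x=-2.747: |R|=1.22424 >1
  x=-2.629: |R|=1.09246 >1
So |R|<1 on (-2.5397, 0).

z* = -2.5397.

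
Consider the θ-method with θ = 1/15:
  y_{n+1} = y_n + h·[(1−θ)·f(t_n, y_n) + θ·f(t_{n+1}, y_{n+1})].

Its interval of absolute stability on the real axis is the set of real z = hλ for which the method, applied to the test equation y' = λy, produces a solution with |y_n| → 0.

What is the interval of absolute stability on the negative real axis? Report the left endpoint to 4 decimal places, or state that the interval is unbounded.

(-2.3077, 0).

Test eqn y'=λy, z=hλ:
  y_{n+1} = y_n + z·[14/15·y_n + 1/15·y_{n+1}] ⇒ (1 − 1/15z)y_{n+1} = (1 + 14/15z)y_n
  R(z) = (1 + 14/15z)/(1 − 1/15z).

Boundary: |R(x)|=1, x<0.
x=-1.33: |R|=0.2217
R=−1: 1+14/15x = −1+1/15x ⇒ -13/15x=2 ⇒ x=2/(-13/15)=-2.3077
Confirm numerically:
  x=-1.627: |R|=0.46779 <1
  x=-1.409: |R|=0.28801 <1
  x=-1.348: |R|=0.23685 <1
  x=-2.877: |R|=1.41400 >1
  x=-2.688: |R|=1.27951 >1
Stable set (-2.3077, 0).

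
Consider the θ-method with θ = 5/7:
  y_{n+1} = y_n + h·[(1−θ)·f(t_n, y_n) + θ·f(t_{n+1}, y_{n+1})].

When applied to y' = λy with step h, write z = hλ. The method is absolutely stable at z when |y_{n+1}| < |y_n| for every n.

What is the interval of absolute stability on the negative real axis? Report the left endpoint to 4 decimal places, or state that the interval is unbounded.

With y'=λy (z=hλ):
  y_{n+1} = y_n + z·[2/7·y_n + 5/7·y_{n+1}] ⇒ (1 − 5/7z)y_{n+1} = (1 + 2/7z)y_n
  so R(z) = (1 + 2/7z)/(1 − 5/7z).

Need |R(x)|<1, x<0.
x=-0.44: |R|=0.6652
x=-2: |R|=0.1765
x=-10: |R|=0.2281
x=-100: |R|=0.3807
θ=5/7≥1/2 ⇒ |1+2/7x|<|1−5/7x| ∀x<0 ⇒ interval (−∞,0).

(−∞, 0) — no finite endpoint.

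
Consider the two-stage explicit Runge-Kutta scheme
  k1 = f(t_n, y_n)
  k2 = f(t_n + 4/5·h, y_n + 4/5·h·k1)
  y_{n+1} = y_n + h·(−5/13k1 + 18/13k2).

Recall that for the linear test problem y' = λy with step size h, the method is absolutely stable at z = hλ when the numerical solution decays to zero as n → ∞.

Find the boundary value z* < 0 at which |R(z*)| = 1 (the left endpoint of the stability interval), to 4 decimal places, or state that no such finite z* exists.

left endpoint -0.9028.

With y'=λy (z=hλ):
  k1=λy_n ⇒ h·k1=z·y_n;  k2=λ(1+4/5z)y_n ⇒ h·k2=z(1+4/5z)y_n
  y_{n+1}/y_n = 1 − 5/13z + 18/13z(1+4/5z) = 1 + z + 72/65z²
  Hence R(z) = 1 + z + 72/65z².

Boundary: |R(x)|=1, x<0.
x=-1.16: |R|=1.3305
R=1: x+72/65x²=0 ⇒ x=−65/72=-0.9028; min R=1−1/(4·72/65)=0.7743>−1
Confirm numerically:
  x=-0.874: |R|=0.97214 <1
  x=-0.597: |R|=0.79779 <1
  x=-0.433: |R|=0.77468 <1
  x=-0.419: |R|=0.77547 <1
  x=-1.472: |R|=1.92813 >1
  x=-1.429: |R|=1.83295 >1
Stable set (-0.9028, 0).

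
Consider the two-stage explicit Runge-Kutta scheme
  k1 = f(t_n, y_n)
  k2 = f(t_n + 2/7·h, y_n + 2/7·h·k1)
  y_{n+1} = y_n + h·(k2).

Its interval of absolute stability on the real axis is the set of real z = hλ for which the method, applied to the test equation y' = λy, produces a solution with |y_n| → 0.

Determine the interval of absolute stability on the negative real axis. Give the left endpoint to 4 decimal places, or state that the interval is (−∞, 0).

On y'=λy, z=hλ:
  k1=λy_n ⇒ h·k1=z·y_n;  k2=λ(1+2/7z)y_n ⇒ h·k2=z(1+2/7z)y_n
  y_{n+1}/y_n = 1 + z(1+2/7z) = 1 + z + 2/7z²
  so R(z) = 1 + z + 2/7z².

Need |R(x)|<1, x<0.
x=-1.11: |R|=0.2420
R=1: x+2/7x²=0 ⇒ x=−7/2=-3.5000; min R=1−1/(4·2/7)=0.1250>−1
Confirm numerically:
  x=-3.159: |R|=0.69222 <1
  x=-3.157: |R|=0.69061 <1
  x=-2.809: |R|=0.44542 <1
  x=-2.627: |R|=0.34475 <1
  x=-4.070: |R|=1.66283 >1
  x=-3.844: |R|=1.37781 >1
Stable set (-3.5000, 0).

z∈(-3.5000,0).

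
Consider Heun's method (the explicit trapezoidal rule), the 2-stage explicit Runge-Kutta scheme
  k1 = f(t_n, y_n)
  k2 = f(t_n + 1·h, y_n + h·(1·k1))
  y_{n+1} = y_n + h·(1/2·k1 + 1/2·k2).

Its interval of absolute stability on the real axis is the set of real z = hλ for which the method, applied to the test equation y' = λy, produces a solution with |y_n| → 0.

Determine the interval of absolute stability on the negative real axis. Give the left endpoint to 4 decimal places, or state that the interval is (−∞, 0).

Set f=λy, z=hλ:
  order 2, 2-stage ⇒ R(z)=1+z+z^2/2
  (e.g. R(-0.44)=0.65680, |R|=0.65680)

Need |R(x)|<1, x<0.
x=-0.44: |R|=0.6568
|R(-2.33)|=1.3845 |R(-1.91)|=0.9140 |R(-1.13)|=0.5085
Bisect:
  x_lo=-2.6413 |R|=1.8470  x_hi=-0.3639 |R|=0.7023
  mid=-1.50264 |R|=0.62632 →hi
  mid=-2.07198 |R|=1.07457 →lo
  mid=-1.78731 |R|=0.80993 →hi
  mid=-1.92964 |R|=0.93212 →hi
  mid=-2.00081 |R|=1.00081 →lo
  mid=-1.96523 |R|=0.96583 →hi
  mid=-1.98302 |R|=0.98316 →hi
  mid=-1.99192 |R|=0.99195 →hi
  mid=-1.99636 |R|=0.99637 →hi
  ...
  [-2.00012,-1.99998] ⇒ x*=-2.0000
Interval (-2.0000, 0).

(-2.0000, 0).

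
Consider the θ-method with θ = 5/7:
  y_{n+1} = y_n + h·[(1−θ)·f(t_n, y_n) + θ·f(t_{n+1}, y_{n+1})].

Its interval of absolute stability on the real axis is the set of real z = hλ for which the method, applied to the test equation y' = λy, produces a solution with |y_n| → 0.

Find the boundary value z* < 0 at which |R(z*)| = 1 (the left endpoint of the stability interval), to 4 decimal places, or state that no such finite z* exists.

interval (−∞, 0).

With y'=λy (z=hλ):
  y_{n+1} = y_n + z·[2/7·y_n + 5/7·y_{n+1}] ⇒ (1 − 5/7z)y_{n+1} = (1 + 2/7z)y_n
  Hence R(z) = (1 + 2/7z)/(1 − 5/7z).

Need |R(x)|<1, x<0.
x=-0.82: |R|=0.4829
x=-2: |R|=0.1765
x=-10: |R|=0.2281
x=-100: |R|=0.3807
θ=5/7≥1/2 ⇒ |1+2/7x|<|1−5/7x| ∀x<0 ⇒ interval (−∞,0).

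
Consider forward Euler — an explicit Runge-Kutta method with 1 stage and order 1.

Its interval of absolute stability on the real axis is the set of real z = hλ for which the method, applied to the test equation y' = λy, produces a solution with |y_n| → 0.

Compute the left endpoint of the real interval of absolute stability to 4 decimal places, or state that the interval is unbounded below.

z* = -2.0000.

Set f=λy, z=hλ:
  order 1, 1-stage ⇒ R(z)=1+z
  (e.g. R(-0.58)=0.42000, |R|=0.42000)

Find x<0 with |R(x)|<1.
x=-0.58: |R|=0.4200
|R(-2.14)|=1.1400 |R(-2.03)|=1.0300 |R(-0.65)|=0.3500
Bisect:
  x_lo=-2.4837 |R|=1.4837  x_hi=-0.0515 |R|=0.9485
  mid=-1.26759 |R|=0.26759 →hi
  mid=-1.87563 |R|=0.87563 →hi
  mid=-2.17966 |R|=1.17966 →lo
  mid=-2.02764 |R|=1.02764 →lo
  mid=-1.95164 |R|=0.95164 →hi
  mid=-1.98964 |R|=0.98964 →hi
  mid=-2.00864 |R|=1.00864 →lo
  mid=-1.99914 |R|=0.99914 →hi
  mid=-2.00389 |R|=1.00389 →lo
  ...
  [-2.00003,-1.99988] ⇒ x*=-2.0000
Stable set (-2.0000, 0).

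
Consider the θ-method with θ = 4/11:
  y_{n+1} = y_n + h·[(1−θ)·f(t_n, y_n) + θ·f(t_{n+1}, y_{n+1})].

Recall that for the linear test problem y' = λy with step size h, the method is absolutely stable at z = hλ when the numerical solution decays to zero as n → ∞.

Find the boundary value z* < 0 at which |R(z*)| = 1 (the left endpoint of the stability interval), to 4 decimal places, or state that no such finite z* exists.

z* = -7.3333.

On y'=λy, z=hλ:
  y_{n+1} = y_n + z·[7/11·y_n + 4/11·y_{n+1}] ⇒ (1 − 4/11z)y_{n+1} = (1 + 7/11z)y_n
  ⇒ R(z) = (1 + 7/11z)/(1 − 4/11z).

Find x<0 with |R(x)|<1.
x=-1.38: |R|=0.0811
R=−1: 1+7/11x = −1+4/11x ⇒ -3/11x=2 ⇒ x=2/(-3/11)=-7.3333
Confirm numerically:
  x=-7.281: |R|=0.99609 <1
  x=-6.076: |R|=0.89316 <1
  x=-4.290: |R|=0.67578 <1
  x=-3.817: |R|=0.59841 <1
  x=-7.875: |R|=1.03824 >1
  x=-7.425: |R|=1.00676 >1
Stable set (-7.3333, 0).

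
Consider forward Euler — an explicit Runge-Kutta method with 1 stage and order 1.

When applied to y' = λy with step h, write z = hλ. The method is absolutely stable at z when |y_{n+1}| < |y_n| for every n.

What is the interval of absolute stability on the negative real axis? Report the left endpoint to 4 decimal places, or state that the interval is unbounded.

With y'=λy (z=hλ):
  order 1, 1-stage ⇒ R(z)=1+z
  (e.g. R(-1.14)=-0.14000, |R|=0.14000)

Need |R(x)|<1, x<0.
x=-1.14: |R|=0.1400
|R(-1.96)|=0.9600 |R(-1.28)|=0.2800 |R(-0.91)|=0.0900
Bisect:
  x_lo=-2.6700 |R|=1.6700  x_hi=-0.2158 |R|=0.7842
  mid=-1.44291 |R|=0.44291 →hi
  mid=-2.05647 |R|=1.05647 →lo
  mid=-1.74969 |R|=0.74969 →hi
  mid=-1.90308 |R|=0.90308 →hi
  mid=-1.97977 |R|=0.97977 →hi
  mid=-2.01812 |R|=1.01812 →lo
  mid=-1.99895 |R|=0.99895 →hi
  mid=-2.00853 |R|=1.00853 →lo
  mid=-2.00374 |R|=1.00374 →lo
  mid=-2.00134 |R|=1.00134 →lo
  ...
  [-2.00015,-2.00000] ⇒ x*=-2.0000
So |R|<1 on (-2.0000, 0).

z∈(-2.0000,0).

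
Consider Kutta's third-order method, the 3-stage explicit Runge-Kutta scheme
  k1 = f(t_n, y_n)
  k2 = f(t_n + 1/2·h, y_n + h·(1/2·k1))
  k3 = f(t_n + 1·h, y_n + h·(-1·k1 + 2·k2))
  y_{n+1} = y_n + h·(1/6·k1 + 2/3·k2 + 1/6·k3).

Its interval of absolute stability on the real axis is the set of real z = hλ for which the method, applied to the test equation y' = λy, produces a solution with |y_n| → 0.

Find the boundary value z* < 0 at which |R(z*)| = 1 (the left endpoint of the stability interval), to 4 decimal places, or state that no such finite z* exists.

On y'=λy, z=hλ:
  order 3, 3-stage ⇒ R(z)=1+z+z^2/2+z^3/6
  (e.g. R(-0.36)=0.69702, |R|=0.69702)

Need |R(x)|<1, x<0.
x=-0.36: |R|=0.6970
|R(-1.26)|=0.2004 |R(-0.78)|=0.4451 |R(-0.65)|=0.5155
Bisect:
  x_lo=-3.3648 |R|=3.0530  x_hi=-0.2920 |R|=0.7465
  mid=-1.82836 |R|=0.17558 →hi
  mid=-2.59656 |R|=1.14321 →lo
  mid=-2.21246 |R|=0.56996 →hi
  mid=-2.40451 |R|=0.83068 →hi
  mid=-2.50053 |R|=0.98003 →hi
  mid=-2.54854 |R|=1.05984 →lo
  mid=-2.52454 |R|=1.01949 →lo
  mid=-2.51253 |R|=0.99965 →hi
  mid=-2.51854 |R|=1.00955 →lo
  mid=-2.51553 |R|=1.00459 →lo
  ...
  [-2.51291,-2.51272] ⇒ x*=-2.5127
Stable set (-2.5127, 0).

left endpoint -2.5127.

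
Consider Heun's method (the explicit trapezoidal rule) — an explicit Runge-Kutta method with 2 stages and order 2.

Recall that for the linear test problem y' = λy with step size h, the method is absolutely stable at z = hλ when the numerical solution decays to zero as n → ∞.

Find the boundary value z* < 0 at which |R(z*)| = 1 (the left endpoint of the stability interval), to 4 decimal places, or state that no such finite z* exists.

On y'=λy, z=hλ:
  order 2, 2-stage ⇒ R(z)=1+z+z^2/2
  (e.g. R(-0.91)=0.50405, |R|=0.50405)

Find x<0 with |R(x)|<1.
x=-0.91: |R|=0.5041
|R(-1.75)|=0.7812 |R(-1.45)|=0.6013 |R(-1.43)|=0.5924
Bisect:
  x_lo=-2.3249 |R|=1.3777  x_hi=-0.3832 |R|=0.6902
  mid=-1.35405 |R|=0.56267 →hi
  mid=-1.83946 |R|=0.85235 →hi
  mid=-2.08217 |R|=1.08555 →lo
  mid=-1.96082 |R|=0.96158 →hi
  mid=-2.02149 |R|=1.02172 →lo
  mid=-1.99116 |R|=0.99119 →hi
  mid=-2.00632 |R|=1.00634 →lo
  mid=-1.99874 |R|=0.99874 →hi
  ...
  [-2.00004,-1.99992] ⇒ x*=-2.0000
So |R|<1 on (-2.0000, 0).

z* = -2.0000.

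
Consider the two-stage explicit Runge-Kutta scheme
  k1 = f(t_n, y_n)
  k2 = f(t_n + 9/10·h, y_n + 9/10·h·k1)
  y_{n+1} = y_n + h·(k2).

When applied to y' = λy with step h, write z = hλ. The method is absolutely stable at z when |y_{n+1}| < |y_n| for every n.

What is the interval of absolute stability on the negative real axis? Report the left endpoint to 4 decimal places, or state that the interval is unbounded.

z∈(-1.1111,0).

Set f=λy, z=hλ:
  k1=λy_n ⇒ h·k1=z·y_n;  k2=λ(1+9/10z)y_n ⇒ h·k2=z(1+9/10z)y_n
  y_{n+1}/y_n = 1 + z(1+9/10z) = 1 + z + 9/10z²
  so R(z) = 1 + z + 9/10z².

Need |R(x)|<1, x<0.
x=-0.68: |R|=0.7362
R=1: x+9/10x²=0 ⇒ x=−10/9=-1.1111; min R=1−1/(4·9/10)=0.7222>−1
Confirm numerically:
  x=-1.001: |R|=0.90080 <1
  x=-0.681: |R|=0.73638 <1
  x=-0.502: |R|=0.72480 <1
  x=-1.435: |R|=1.41830 >1
  x=-1.241: |R|=1.14507 >1
  x=-1.160: |R|=1.05104 >1
Stable set (-1.1111, 0).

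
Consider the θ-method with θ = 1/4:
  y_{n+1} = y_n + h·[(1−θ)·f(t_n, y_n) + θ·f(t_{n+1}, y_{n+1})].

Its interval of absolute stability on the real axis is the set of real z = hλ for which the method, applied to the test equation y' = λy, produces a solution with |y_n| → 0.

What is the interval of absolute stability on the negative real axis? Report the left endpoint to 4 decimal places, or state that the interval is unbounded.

(-4.0000, 0).

Test eqn y'=λy, z=hλ:
  y_{n+1} = y_n + z·[3/4·y_n + 1/4·y_{n+1}] ⇒ (1 − 1/4z)y_{n+1} = (1 + 3/4z)y_n
  Hence R(z) = (1 + 3/4z)/(1 − 1/4z).

Solve |R(x)|<1 on ℝ⁻.
x=-0.44: |R|=0.6036
R=−1: 1+3/4x = −1+1/4x ⇒ -1/2x=2 ⇒ x=2/(-1/2)=-4.0000
Confirm numerically:
  x=-3.356: |R|=0.82490 <1
  x=-3.028: |R|=0.72339 <1
  x=-2.951: |R|=0.69817 <1
  x=-4.181: |R|=1.04425 >1
  x=-4.062: |R|=1.01538 >1
Interval (-4.0000, 0).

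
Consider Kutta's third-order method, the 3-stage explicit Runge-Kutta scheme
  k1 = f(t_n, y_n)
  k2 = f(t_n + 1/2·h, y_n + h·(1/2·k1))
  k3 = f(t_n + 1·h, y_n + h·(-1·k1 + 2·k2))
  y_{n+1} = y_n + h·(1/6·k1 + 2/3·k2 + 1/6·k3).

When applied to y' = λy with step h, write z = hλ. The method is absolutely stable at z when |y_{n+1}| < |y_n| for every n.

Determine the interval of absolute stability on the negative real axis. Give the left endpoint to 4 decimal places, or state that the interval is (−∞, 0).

Test eqn y'=λy, z=hλ:
  order 3, 3-stage ⇒ R(z)=1+z+z^2/2+z^3/6
  (e.g. R(-0.72)=0.47699, |R|=0.47699)

Solve |R(x)|<1 on ℝ⁻.
x=-0.72: |R|=0.4770
|R(-2.8)|=1.5387 |R(-2.59)|=1.1316 |R(-1.65)|=0.0374
Bisect:
  x_lo=-3.4079 |R|=3.1975  x_hi=-0.3404 |R|=0.7109
  mid=-1.87417 |R|=0.21509 →hi
  mid=-2.64104 |R|=1.22375 →lo
  mid=-2.25761 |R|=0.62697 →hi
  mid=-2.44933 |R|=0.89872 →hi
  mid=-2.54518 |R|=1.05414 →lo
  mid=-2.49725 |R|=0.97471 →hi
  mid=-2.52122 |R|=1.01399 →lo
  mid=-2.50924 |R|=0.99424 →hi
  ...
  [-2.51279,-2.51261] ⇒ x*=-2.5127
Stable set (-2.5127, 0).

z∈(-2.5127,0).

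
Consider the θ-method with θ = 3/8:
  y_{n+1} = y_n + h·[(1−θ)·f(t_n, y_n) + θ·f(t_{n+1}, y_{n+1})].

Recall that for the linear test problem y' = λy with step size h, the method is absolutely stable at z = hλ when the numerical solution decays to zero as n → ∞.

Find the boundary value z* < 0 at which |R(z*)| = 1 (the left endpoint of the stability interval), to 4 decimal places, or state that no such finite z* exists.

z* = -8.0000.

Test eqn y'=λy, z=hλ:
  y_{n+1} = y_n + z·[5/8·y_n + 3/8·y_{n+1}] ⇒ (1 − 3/8z)y_{n+1} = (1 + 5/8z)y_n
  Hence R(z) = (1 + 5/8z)/(1 − 3/8z).

Solve |R(x)|<1 on ℝ⁻.
x=-1.4: |R|=0.0820
R=−1: 1+5/8x = −1+3/8x ⇒ -1/4x=2 ⇒ x=2/(-1/4)=-8.0000
Confirm numerically:
  x=-7.629: |R|=0.97598 <1
  x=-6.854: |R|=0.91975 <1
  x=-4.681: |R|=0.69886 <1
  x=-3.717: |R|=0.55271 <1
  x=-8.317: |R|=1.01924 >1
  x=-8.174: |R|=1.01070 >1
Interval (-8.0000, 0).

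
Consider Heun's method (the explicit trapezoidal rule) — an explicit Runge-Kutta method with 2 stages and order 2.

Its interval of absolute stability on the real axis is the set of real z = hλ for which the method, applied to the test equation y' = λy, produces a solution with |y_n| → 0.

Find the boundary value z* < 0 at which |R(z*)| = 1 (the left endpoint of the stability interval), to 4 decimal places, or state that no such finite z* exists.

z* = -2.0000.

With y'=λy (z=hλ):
  order 2, 2-stage ⇒ R(z)=1+z+z^2/2
  (e.g. R(-1.64)=0.70480, |R|=0.70480)

Find x<0 with |R(x)|<1.
x=-1.64: |R|=0.7048
|R(-1.79)|=0.8121 |R(-1.48)|=0.6152 |R(-1.4)|=0.5800
Bisect:
  x_lo=-2.6058 |R|=1.7893  x_hi=-0.0900 |R|=0.9141
  mid=-1.34788 |R|=0.56051 →hi
  mid=-1.97683 |R|=0.97710 →hi
  mid=-2.29130 |R|=1.33373 →lo
  mid=-2.13407 |R|=1.14305 →lo
  mid=-2.05545 |R|=1.05698 →lo
  mid=-2.01614 |R|=1.01627 →lo
  mid=-1.99648 |R|=0.99649 →hi
  mid=-2.00631 |R|=1.00633 →lo
  mid=-2.00140 |R|=1.00140 →lo
  mid=-1.99894 |R|=0.99894 →hi
  ...
  [-2.00002,-1.99986] ⇒ x*=-2.0000
Stable set (-2.0000, 0).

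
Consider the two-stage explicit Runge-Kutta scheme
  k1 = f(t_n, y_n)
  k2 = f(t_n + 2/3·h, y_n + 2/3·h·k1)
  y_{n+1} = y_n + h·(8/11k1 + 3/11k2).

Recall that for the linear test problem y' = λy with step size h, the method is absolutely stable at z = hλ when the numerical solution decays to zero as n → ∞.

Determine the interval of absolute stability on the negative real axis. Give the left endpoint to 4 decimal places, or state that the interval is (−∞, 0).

(-5.5000, 0).

With y'=λy (z=hλ):
  k1=λy_n ⇒ h·k1=z·y_n;  k2=λ(1+2/3z)y_n ⇒ h·k2=z(1+2/3z)y_n
  y_{n+1}/y_n = 1 + 8/11z + 3/11z(1+2/3z) = 1 + z + 2/11z²
  Hence R(z) = 1 + z + 2/11z².

Solve |R(x)|<1 on ℝ⁻.
x=-0.56: |R|=0.4970
R=1: x+2/11x²=0 ⇒ x=−11/2=-5.5000; min R=1−1/(4·2/11)=-0.3750>−1
Confirm numerically:
  x=-4.823: |R|=0.40633 <1
  x=-4.320: |R|=0.07316 <1
  x=-3.979: |R|=0.10037 <1
  x=-2.962: |R|=0.36683 <1
  x=-5.937: |R|=1.47172 >1
  x=-5.704: |R|=1.21157 >1
  x=-5.591: |R|=1.09251 >1
So |R|<1 on (-5.5000, 0).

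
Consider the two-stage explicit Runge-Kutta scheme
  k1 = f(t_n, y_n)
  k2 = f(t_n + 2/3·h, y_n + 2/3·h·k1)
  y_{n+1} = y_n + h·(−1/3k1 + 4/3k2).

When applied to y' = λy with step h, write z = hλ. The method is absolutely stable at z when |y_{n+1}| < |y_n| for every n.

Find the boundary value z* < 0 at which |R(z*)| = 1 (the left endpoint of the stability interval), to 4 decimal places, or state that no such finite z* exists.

Test eqn y'=λy, z=hλ:
  k1=λy_n ⇒ h·k1=z·y_n;  k2=λ(1+2/3z)y_n ⇒ h·k2=z(1+2/3z)y_n
  y_{n+1}/y_n = 1 − 1/3z + 4/3z(1+2/3z) = 1 + z + 8/9z²
  ⇒ R(z) = 1 + z + 8/9z².

Solve |R(x)|<1 on ℝ⁻.
x=-1.68: |R|=1.8288
R=1: x+8/9x²=0 ⇒ x=−9/8=-1.1250; min R=1−1/(4·8/9)=0.7188>−1
Confirm numerically:
  x=-1.011: |R|=0.89755 <1
  x=-0.866: |R|=0.80063 <1
  x=-0.609: |R|=0.72067 <1
  x=-0.551: |R|=0.71887 <1
  x=-1.454: |R|=1.42521 >1
  x=-1.418: |R|=1.36931 >1
Interval (-1.1250, 0).

left endpoint -1.1250.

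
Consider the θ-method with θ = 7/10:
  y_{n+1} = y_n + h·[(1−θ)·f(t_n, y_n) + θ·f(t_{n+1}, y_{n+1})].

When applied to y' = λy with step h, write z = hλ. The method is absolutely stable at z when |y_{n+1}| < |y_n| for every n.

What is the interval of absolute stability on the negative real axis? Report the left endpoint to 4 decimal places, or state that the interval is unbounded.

unbounded; (−∞, 0).

With y'=λy (z=hλ):
  y_{n+1} = y_n + z·[3/10·y_n + 7/10·y_{n+1}] ⇒ (1 − 7/10z)y_{n+1} = (1 + 3/10z)y_n
  R(z) = (1 + 3/10z)/(1 − 7/10z).

Boundary: |R(x)|=1, x<0.
x=-0.81: |R|=0.4831
x=-2: |R|=0.1667
x=-10: |R|=0.2500
x=-100: |R|=0.4085
θ=7/10≥1/2 ⇒ |1+3/10x|<|1−7/10x| ∀x<0 ⇒ interval (−∞,0).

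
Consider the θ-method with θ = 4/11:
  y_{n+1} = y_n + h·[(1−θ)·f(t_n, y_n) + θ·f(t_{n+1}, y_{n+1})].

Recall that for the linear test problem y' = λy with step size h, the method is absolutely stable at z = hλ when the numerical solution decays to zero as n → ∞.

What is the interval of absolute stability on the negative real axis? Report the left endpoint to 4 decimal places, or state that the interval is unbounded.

Test eqn y'=λy, z=hλ:
  y_{n+1} = y_n + z·[7/11·y_n + 4/11·y_{n+1}] ⇒ (1 − 4/11z)y_{n+1} = (1 + 7/11z)y_n
  ⇒ R(z) = (1 + 7/11z)/(1 − 4/11z).

Need |R(x)|<1, x<0.
x=-1.13: |R|=0.1991
R=−1: 1+7/11x = −1+4/11x ⇒ -3/11x=2 ⇒ x=2/(-3/11)=-7.3333
Confirm numerically:
  x=-5.812: |R|=0.86674 <1
  x=-5.305: |R|=0.81114 <1
  x=-3.773: |R|=0.59064 <1
  x=-3.660: |R|=0.57020 <1
  x=-7.664: |R|=1.02381 >1
  x=-7.577: |R|=1.01770 >1
So |R|<1 on (-7.3333, 0).

z∈(-7.3333,0).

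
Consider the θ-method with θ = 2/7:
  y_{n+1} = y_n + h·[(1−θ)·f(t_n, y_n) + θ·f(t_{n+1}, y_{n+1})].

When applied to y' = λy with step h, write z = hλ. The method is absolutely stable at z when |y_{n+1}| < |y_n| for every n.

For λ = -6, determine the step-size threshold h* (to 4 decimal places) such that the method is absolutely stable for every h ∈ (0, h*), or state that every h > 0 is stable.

With y'=λy (z=hλ):
  y_{n+1} = y_n + z·[5/7·y_n + 2/7·y_{n+1}] ⇒ (1 − 2/7z)y_{n+1} = (1 + 5/7z)y_n
  Hence R(z) = (1 + 5/7z)/(1 − 2/7z).

Solve |R(x)|<1 on ℝ⁻.
x=-0.46: |R|=0.5934
R=−1: 1+5/7x = −1+2/7x ⇒ -3/7x=2 ⇒ x=2/(-3/7)=-4.6667
Confirm numerically:
  x=-4.503: |R|=0.96932 <1
  x=-4.413: |R|=0.95191 <1
  x=-2.919: |R|=0.59160 <1
  x=-2.197: |R|=0.34975 <1
  x=-5.073: |R|=1.07110 >1
  x=-4.791: |R|=1.02249 >1
Stable set (-4.6667, 0).

(-4.6667,0); λ=-6 ⇒ h* = (14/3)/6 = 0.7778.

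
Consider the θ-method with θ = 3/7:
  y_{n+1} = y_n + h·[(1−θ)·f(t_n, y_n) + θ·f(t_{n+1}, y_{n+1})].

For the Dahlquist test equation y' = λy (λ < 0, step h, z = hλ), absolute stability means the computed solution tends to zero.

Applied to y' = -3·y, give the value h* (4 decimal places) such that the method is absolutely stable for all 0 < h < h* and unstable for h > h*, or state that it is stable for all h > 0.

Set f=λy, z=hλ:
  y_{n+1} = y_n + z·[4/7·y_n + 3/7·y_{n+1}] ⇒ (1 − 3/7z)y_{n+1} = (1 + 4/7z)y_n
  Hence R(z) = (1 + 4/7z)/(1 − 3/7z).

Need |R(x)|<1, x<0.
x=-1.19: |R|=0.2119
R=−1: 1+4/7x = −1+3/7x ⇒ -1/7x=2 ⇒ x=2/(-1/7)=-14.0000
Confirm numerically:
  x=-10.940: |R|=0.92315 <1
  x=-10.619: |R|=0.91299 <1
  x=-8.754: |R|=0.84228 <1
  x=-6.545: |R|=0.72011 <1
  x=-14.483: |R|=1.00957 >1
  x=-14.252: |R|=1.00506 >1
  x=-14.055: |R|=1.00112 >1
Interval (-14.0000, 0).

(-14.0000,0); λ=-3 ⇒ h* = (14)/3 = 4.6667.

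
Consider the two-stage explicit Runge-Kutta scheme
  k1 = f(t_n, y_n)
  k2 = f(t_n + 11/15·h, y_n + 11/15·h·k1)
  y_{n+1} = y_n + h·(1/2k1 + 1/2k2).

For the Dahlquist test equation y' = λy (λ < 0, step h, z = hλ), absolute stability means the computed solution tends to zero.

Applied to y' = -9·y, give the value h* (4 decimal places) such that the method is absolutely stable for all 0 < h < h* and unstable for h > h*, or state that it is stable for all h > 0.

Test eqn y'=λy, z=hλ:
  k1=λy_n ⇒ h·k1=z·y_n;  k2=λ(1+11/15z)y_n ⇒ h·k2=z(1+11/15z)y_n
  y_{n+1}/y_n = 1 + 1/2z + 1/2z(1+11/15z) = 1 + z + 11/30z²
  so R(z) = 1 + z + 11/30z².

Boundary: |R(x)|=1, x<0.
x=-0.7: |R|=0.4797
R=1: x+11/30x²=0 ⇒ x=−30/11=-2.7273; min R=1−1/(4·11/30)=0.3182>−1
Confirm numerically:
  x=-2.185: |R|=0.56555 <1
  x=-1.875: |R|=0.41406 <1
  x=-1.846: |R|=0.40350 <1
  x=-1.304: |R|=0.31949 <1
  x=-3.311: |R|=1.70866 >1
  x=-3.300: |R|=1.69300 >1
  x=-2.762: |R|=1.03517 >1
So |R|<1 on (-2.7273, 0).

(-2.7273,0); λ=-9 ⇒ h* = (30/11)/9 = 0.3030.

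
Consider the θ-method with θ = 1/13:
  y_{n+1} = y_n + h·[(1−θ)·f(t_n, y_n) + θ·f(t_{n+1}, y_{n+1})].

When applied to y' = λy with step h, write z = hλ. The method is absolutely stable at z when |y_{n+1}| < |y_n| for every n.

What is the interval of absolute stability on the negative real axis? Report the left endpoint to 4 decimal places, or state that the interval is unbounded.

(-2.3636, 0).

Set f=λy, z=hλ:
  y_{n+1} = y_n + z·[12/13·y_n + 1/13·y_{n+1}] ⇒ (1 − 1/13z)y_{n+1} = (1 + 12/13z)y_n
  so R(z) = (1 + 12/13z)/(1 − 1/13z).

Need |R(x)|<1, x<0.
x=-0.84: |R|=0.2110
R=−1: 1+12/13x = −1+1/13x ⇒ -11/13x=2 ⇒ x=2/(-11/13)=-2.3636
Confirm numerically:
  x=-1.856: |R|=0.62412 <1
  x=-1.243: |R|=0.13452 <1
  x=-1.200: |R|=0.09859 <1
  x=-2.960: |R|=1.41103 >1
  x=-2.414: |R|=1.03594 >1
Stable set (-2.3636, 0).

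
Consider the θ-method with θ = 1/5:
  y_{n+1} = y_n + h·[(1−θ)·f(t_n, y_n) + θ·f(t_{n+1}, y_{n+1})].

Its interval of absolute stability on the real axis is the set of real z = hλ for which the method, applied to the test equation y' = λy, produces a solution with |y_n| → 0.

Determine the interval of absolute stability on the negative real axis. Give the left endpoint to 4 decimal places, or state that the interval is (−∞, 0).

z∈(-3.3333,0).

On y'=λy, z=hλ:
  y_{n+1} = y_n + z·[4/5·y_n + 1/5·y_{n+1}] ⇒ (1 − 1/5z)y_{n+1} = (1 + 4/5z)y_n
  ⇒ R(z) = (1 + 4/5z)/(1 − 1/5z).

Find x<0 with |R(x)|<1.
x=-0.78: |R|=0.3253
R=−1: 1+4/5x = −1+1/5x ⇒ -3/5x=2 ⇒ x=2/(-3/5)=-3.3333
Confirm numerically:
  x=-3.206: |R|=0.95345 <1
  x=-3.184: |R|=0.94526 <1
  x=-1.938: |R|=0.39666 <1
  x=-3.681: |R|=1.12015 >1
  x=-3.661: |R|=1.11350 >1
  x=-3.636: |R|=1.10514 >1
Interval (-3.3333, 0).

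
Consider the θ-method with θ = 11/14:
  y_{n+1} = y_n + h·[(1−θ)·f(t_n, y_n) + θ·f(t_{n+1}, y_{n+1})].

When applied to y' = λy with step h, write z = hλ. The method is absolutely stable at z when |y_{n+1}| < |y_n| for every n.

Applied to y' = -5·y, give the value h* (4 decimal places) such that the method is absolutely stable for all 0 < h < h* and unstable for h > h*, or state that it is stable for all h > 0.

(−∞, 0) — no finite endpoint. Any h>0 works for λ=-5.

With y'=λy (z=hλ):
  y_{n+1} = y_n + z·[3/14·y_n + 11/14·y_{n+1}] ⇒ (1 − 11/14z)y_{n+1} = (1 + 3/14z)y_n
  so R(z) = (1 + 3/14z)/(1 − 11/14z).

Boundary: |R(x)|=1, x<0.
x=-1.61: |R|=0.2892
x=-2: |R|=0.2222
x=-10: |R|=0.1290
x=-100: |R|=0.2567
θ=11/14≥1/2 ⇒ |1+3/14x|<|1−11/14x| ∀x<0 ⇒ interval (−∞,0).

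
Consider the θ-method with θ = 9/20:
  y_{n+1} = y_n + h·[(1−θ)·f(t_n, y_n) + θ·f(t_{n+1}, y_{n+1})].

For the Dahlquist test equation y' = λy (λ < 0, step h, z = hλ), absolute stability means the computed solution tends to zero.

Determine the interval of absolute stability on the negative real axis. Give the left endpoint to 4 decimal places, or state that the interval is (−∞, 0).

Test eqn y'=λy, z=hλ:
  y_{n+1} = y_n + z·[11/20·y_n + 9/20·y_{n+1}] ⇒ (1 − 9/20z)y_{n+1} = (1 + 11/20z)y_n
  Hence R(z) = (1 + 11/20z)/(1 − 9/20z).

Find x<0 with |R(x)|<1.
x=-0.34: |R|=0.7051
R=−1: 1+11/20x = −1+9/20x ⇒ -1/10x=2 ⇒ x=2/(-1/10)=-20.0000
Confirm numerically:
  x=-16.791: |R|=0.96249 <1
  x=-14.312: |R|=0.92355 <1
  x=-14.086: |R|=0.91941 <1
  x=-13.840: |R|=0.91478 <1
  x=-20.589: |R|=1.00574 >1
  x=-20.361: |R|=1.00355 >1
  x=-20.353: |R|=1.00347 >1
So |R|<1 on (-20.0000, 0).

(-20.0000, 0).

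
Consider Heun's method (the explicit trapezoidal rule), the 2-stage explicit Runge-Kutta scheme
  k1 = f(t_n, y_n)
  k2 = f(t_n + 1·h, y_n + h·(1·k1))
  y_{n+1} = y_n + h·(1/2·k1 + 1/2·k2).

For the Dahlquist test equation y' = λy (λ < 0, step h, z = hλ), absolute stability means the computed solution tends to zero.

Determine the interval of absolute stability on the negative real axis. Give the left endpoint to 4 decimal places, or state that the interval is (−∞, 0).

z∈(-2.0000,0).

With y'=λy (z=hλ):
  order 2, 2-stage ⇒ R(z)=1+z+z^2/2
  (e.g. R(-1.12)=0.50720, |R|=0.50720)

Boundary: |R(x)|=1, x<0.
x=-1.12: |R|=0.5072
|R(-2.36)|=1.4248 |R(-2.05)|=1.0512 |R(-1.85)|=0.8613
Bisect:
  x_lo=-2.5204 |R|=1.6558  x_hi=-0.2039 |R|=0.8169
  mid=-1.36212 |R|=0.56556 →hi
  mid=-1.94125 |R|=0.94297 →hi
  mid=-2.23081 |R|=1.25745 →lo
  mid=-2.08603 |R|=1.08973 →lo
  mid=-2.01364 |R|=1.01373 →lo
  mid=-1.97744 |R|=0.97770 →hi
  mid=-1.99554 |R|=0.99555 →hi
  mid=-2.00459 |R|=1.00460 →lo
  mid=-2.00006 |R|=1.00006 →lo
  ...
  [-2.00006,-1.99992] ⇒ x*=-2.0000
So |R|<1 on (-2.0000, 0).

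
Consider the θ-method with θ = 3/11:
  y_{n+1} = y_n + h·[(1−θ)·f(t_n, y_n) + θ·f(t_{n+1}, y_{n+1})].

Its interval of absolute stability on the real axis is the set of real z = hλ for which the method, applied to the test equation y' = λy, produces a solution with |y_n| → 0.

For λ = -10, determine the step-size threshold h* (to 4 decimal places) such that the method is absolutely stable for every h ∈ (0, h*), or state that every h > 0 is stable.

On y'=λy, z=hλ:
  y_{n+1} = y_n + z·[8/11·y_n + 3/11·y_{n+1}] ⇒ (1 − 3/11z)y_{n+1} = (1 + 8/11z)y_n
  so R(z) = (1 + 8/11z)/(1 − 3/11z).

Solve |R(x)|<1 on ℝ⁻.
x=-1.14: |R|=0.1304
R=−1: 1+8/11x = −1+3/11x ⇒ -5/11x=2 ⇒ x=2/(-5/11)=-4.4000
Confirm numerically:
  x=-3.001: |R|=0.65030 <1
  x=-2.799: |R|=0.58731 <1
  x=-2.412: |R|=0.45492 <1
  x=-4.762: |R|=1.07158 >1
  x=-4.683: |R|=1.05649 >1
  x=-4.572: |R|=1.03480 >1
So |R|<1 on (-4.4000, 0).

(-4.4000,0); λ=-10 ⇒ h* = (22/5)/10 = 0.4400.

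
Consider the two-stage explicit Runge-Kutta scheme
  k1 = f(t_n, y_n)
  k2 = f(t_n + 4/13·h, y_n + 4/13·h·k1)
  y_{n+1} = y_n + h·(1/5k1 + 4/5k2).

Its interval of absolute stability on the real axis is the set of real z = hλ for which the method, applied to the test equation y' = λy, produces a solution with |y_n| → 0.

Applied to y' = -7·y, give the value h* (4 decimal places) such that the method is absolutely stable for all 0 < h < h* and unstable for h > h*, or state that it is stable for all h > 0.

(-4.0625,0); λ=-7 ⇒ h* = (65/16)/7 = 0.5804.

On y'=λy, z=hλ:
  k1=λy_n ⇒ h·k1=z·y_n;  k2=λ(1+4/13z)y_n ⇒ h·k2=z(1+4/13z)y_n
  y_{n+1}/y_n = 1 + 1/5z + 4/5z(1+4/13z) = 1 + z + 16/65z²
  so R(z) = 1 + z + 16/65z².

Find x<0 with |R(x)|<1.
x=-0.61: |R|=0.4816
R=1: x+16/65x²=0 ⇒ x=−65/16=-4.0625; min R=1−1/(4·16/65)=-0.0156>−1
Confirm numerically:
  x=-3.859: |R|=0.80669 <1
  x=-2.904: |R|=0.17187 <1
  x=-2.185: |R|=0.00981 <1
  x=-1.753: |R|=0.00343 <1
  x=-4.574: |R|=1.57590 >1
  x=-4.470: |R|=1.44838 >1
Stable set (-4.0625, 0).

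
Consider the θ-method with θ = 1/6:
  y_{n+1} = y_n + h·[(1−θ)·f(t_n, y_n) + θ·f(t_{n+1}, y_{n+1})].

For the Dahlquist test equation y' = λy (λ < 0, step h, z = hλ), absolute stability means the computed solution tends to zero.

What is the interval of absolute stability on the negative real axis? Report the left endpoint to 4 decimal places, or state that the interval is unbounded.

(-3.0000, 0).

Set f=λy, z=hλ:
  y_{n+1} = y_n + z·[5/6·y_n + 1/6·y_{n+1}] ⇒ (1 − 1/6z)y_{n+1} = (1 + 5/6z)y_n
  ⇒ R(z) = (1 + 5/6z)/(1 − 1/6z).

Need |R(x)|<1, x<0.
x=-0.77: |R|=0.3176
R=−1: 1+5/6x = −1+1/6x ⇒ -2/3x=2 ⇒ x=2/(-2/3)=-3.0000
Confirm numerically:
  x=-2.881: |R|=0.94640 <1
  x=-2.876: |R|=0.94412 <1
  x=-2.456: |R|=0.74267 <1
  x=-2.182: |R|=0.60010 <1
  x=-3.424: |R|=1.17997 >1
  x=-3.326: |R|=1.13982 >1
  x=-3.317: |R|=1.13610 >1
Stable set (-3.0000, 0).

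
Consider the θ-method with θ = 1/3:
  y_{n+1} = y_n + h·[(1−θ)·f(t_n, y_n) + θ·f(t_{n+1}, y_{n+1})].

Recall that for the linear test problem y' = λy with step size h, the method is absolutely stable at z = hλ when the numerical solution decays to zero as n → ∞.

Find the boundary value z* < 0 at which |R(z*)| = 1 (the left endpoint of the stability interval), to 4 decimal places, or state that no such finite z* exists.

left endpoint -6.0000.

Test eqn y'=λy, z=hλ:
  y_{n+1} = y_n + z·[2/3·y_n + 1/3·y_{n+1}] ⇒ (1 − 1/3z)y_{n+1} = (1 + 2/3z)y_n
  Hence R(z) = (1 + 2/3z)/(1 − 1/3z).

Solve |R(x)|<1 on ℝ⁻.
x=-0.87: |R|=0.3256
R=−1: 1+2/3x = −1+1/3x ⇒ -1/3x=2 ⇒ x=2/(-1/3)=-6.0000
Confirm numerically:
  x=-4.585: |R|=0.81345 <1
  x=-4.032: |R|=0.72014 <1
  x=-3.585: |R|=0.63326 <1
  x=-2.931: |R|=0.48255 <1
  x=-6.416: |R|=1.04418 >1
  x=-6.073: |R|=1.00805 >1
Interval (-6.0000, 0).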